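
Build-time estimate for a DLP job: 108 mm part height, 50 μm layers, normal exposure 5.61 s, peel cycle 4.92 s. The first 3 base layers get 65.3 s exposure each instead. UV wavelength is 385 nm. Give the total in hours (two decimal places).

6.37 hours

Layers = ⌈108/0.05⌉ = 2160.
Base layers = 3 × (65.3 + 4.92), so 210.66 s.
Remaining layers: 2157 × (5.61 + 4.92) → 22713.21 s.
Sum: 210.66 + 22713.21 = 22923.87 s → 6.37 hours.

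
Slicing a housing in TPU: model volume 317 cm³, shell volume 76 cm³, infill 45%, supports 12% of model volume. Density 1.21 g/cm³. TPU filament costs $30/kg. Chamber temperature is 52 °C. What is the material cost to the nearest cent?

Volume inside the shell: 317 − 76 → 241 cm³.
Infill volume = 0.45 × 241 = 108.45 cm³.
Support: 0.12 × 317 → 38.04 cm³.
Deposited volume = 76 + 108.45 + 38.04 = 222.49 cm³.
Mass = 222.49 × 1.21 = 269.2129 g.
Cost = 269.2129 g / 1000 × $30/kg = $8.08.

$8.08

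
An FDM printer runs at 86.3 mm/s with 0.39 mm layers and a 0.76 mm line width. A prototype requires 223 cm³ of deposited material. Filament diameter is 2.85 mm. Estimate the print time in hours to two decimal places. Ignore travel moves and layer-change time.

Line area = 0.39 × 0.76 = 0.2964 mm².
Path length: 223000 mm³ / 0.2964 mm² → 752361.7 mm.
Time extruding = 752361.7 / 86.3 = 8718 s.
Converting: 8718 s = 2.42 hours.

2.42 hours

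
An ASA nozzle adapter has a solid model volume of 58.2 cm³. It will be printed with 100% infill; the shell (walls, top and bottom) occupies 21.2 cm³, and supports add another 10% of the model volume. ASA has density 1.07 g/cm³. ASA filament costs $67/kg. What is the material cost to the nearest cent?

$4.59

Volume inside the shell = 58.2 − 21.2, so 37 cm³.
Deposited infill = 1.00 × 37 = 37 cm³.
Support = 0.10 × 58.2, so 5.82 cm³.
Total extruded = 21.2 + 37 + 5.82 = 64.02 cm³.
Mass = 64.02 × 1.07 = 68.5014 g.
Cost = 68.5014 g / 1000 × $67/kg = $4.59.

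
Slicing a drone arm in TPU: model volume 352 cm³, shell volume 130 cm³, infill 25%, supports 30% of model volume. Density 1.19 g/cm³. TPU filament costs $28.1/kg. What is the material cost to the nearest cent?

Volume inside the shell = 352 − 130 = 222 cm³.
Infill volume = 0.25 × 222, so 55.5 cm³.
Support = 0.30 × 352 = 105.6 cm³.
Deposited volume = 130 + 55.5 + 105.6 = 291.1 cm³.
Mass: 291.1 × 1.19 → 346.409 g.
At $28.1/kg: 346.409/1000 × 28.1 = $9.73.

$9.73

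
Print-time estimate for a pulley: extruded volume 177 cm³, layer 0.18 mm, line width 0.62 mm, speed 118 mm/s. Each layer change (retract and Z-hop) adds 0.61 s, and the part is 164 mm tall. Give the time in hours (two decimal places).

3.89 hours

Bead cross-section: 0.18 × 0.62 → 0.1116 mm².
Path length: 177000 mm³ / 0.1116 mm² → 1586021.5 mm.
Extrusion time = 1586021.5 / 118 = 13440.9 s.
Layers = ⌈164/0.18⌉ = 912.
Layer-change overhead = 912 × 0.61 = 556.32 s.
Total = 13440.9 + 556.32 = 13997.22 s = 3.89 hours.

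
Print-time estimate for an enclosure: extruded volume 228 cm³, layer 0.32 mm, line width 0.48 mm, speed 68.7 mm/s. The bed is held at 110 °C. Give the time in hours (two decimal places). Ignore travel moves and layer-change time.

6.00 hours

Line area: 0.32 × 0.48 → 0.1536 mm².
Path length: 228000 mm³ / 0.1536 mm² → 1484375 mm.
Print-move time = 1484375 / 68.7, so 21606.6 s.
21606.6 s = 6.00 hours.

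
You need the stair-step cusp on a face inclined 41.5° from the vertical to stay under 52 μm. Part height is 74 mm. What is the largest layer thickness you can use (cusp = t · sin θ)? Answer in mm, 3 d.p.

Layer height = cusp / sin(41.5°) = 0.052 / 0.6626 = 0.078 mm.

0.078 mm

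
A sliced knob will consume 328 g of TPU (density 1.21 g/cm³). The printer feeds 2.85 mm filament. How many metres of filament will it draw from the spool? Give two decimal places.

Extruded volume: 328/1.21 = 271.0744 cm³ (271074.4 mm³).
Cross-section of 2.85 mm filament: π·(2.85/2)² = 6.3794 mm².
L = V/A = 271074.4/6.3794 = 42492.15 mm → 42.49 m.

42.49 m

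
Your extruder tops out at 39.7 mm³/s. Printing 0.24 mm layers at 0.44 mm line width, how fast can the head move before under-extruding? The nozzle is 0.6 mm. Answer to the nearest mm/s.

Extrusion cross-section: 0.24 × 0.44 → 0.1056 mm².
v_max = Q/A = 39.7/0.1056 = 375.95 mm/s → 376 mm/s.

376 mm/s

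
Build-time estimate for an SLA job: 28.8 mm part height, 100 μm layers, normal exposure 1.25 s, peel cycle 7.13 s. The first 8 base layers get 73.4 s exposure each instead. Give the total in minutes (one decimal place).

49.8 minutes

Layer count = ceil(28.8 / 0.1) = 288.
Bottom layers: 8 × (73.4 + 7.13) → 644.24 s.
Regular layers = 280 × (1.25 + 7.13), so 2346.4 s.
Sum: 644.24 + 2346.4 = 2990.64 s → 49.8 minutes.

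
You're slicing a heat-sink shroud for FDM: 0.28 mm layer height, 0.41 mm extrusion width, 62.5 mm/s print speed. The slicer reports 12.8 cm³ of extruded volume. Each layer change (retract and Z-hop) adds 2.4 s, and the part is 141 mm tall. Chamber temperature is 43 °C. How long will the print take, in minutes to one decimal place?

49.9 minutes

Line area = 0.28 × 0.41 = 0.1148 mm².
Path length: 12800 mm³ / 0.1148 mm² → 111498.3 mm.
Time extruding = 111498.3 / 62.5, so 1784 s.
Layer count = ceil(141 / 0.28) = 504.
Z-hop total: 504 × 2.4 → 1209.6 s.
Altogether 1784 + 1209.6 = 2993.6 s, i.e. 49.9 minutes.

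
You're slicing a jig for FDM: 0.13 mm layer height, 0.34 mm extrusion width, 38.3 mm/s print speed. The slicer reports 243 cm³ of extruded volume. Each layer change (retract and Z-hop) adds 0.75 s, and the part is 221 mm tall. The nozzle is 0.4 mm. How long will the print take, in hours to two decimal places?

Line area = 0.13 × 0.34 = 0.0442 mm².
Path length: 243000 mm³ / 0.0442 mm² → 5497737.6 mm.
Time extruding = 5497737.6 / 38.3 = 143544.1 s.
Layers = ⌈221/0.13⌉ = 1700.
Non-print overhead = 1700 × 0.75, so 1275 s.
Altogether 143544.1 + 1275 = 144819.1 s, i.e. 40.23 hours.

40.23 hours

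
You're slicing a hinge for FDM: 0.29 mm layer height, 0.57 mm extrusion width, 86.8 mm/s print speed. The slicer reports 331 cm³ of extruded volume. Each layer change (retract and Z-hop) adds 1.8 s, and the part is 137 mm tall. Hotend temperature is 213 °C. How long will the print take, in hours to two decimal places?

Bead cross-section: 0.29 × 0.57 → 0.1653 mm².
Total extruded path = 331000/0.1653 = 2002419.8 mm.
Time extruding = 2002419.8 / 86.8, so 23069.4 s.
Layers = ⌈137/0.29⌉ = 473.
Non-print overhead = 473 × 1.8, so 851.4 s.
Altogether 23069.4 + 851.4 = 23920.8 s, i.e. 6.64 hours.

6.64 hours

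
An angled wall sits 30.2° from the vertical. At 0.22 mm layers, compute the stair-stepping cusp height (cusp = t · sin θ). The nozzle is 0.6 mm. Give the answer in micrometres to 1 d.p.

sin(30.2°) = 0.5030, so cusp = 0.22 × 0.5030 = 0.11066 mm → 110.7 μm.

110.7 μm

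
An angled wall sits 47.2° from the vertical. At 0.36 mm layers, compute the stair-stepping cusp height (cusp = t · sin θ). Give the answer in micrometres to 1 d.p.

h_c = t·sin θ = 0.36 × 0.7337 = 0.264132 mm (264.1 μm).

264.1 μm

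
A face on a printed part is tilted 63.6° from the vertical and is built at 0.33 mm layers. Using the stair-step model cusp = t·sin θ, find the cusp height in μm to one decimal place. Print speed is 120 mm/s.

h_c = t·sin θ = 0.33 × 0.8957 = 0.295581 mm (295.6 μm).

295.6 μm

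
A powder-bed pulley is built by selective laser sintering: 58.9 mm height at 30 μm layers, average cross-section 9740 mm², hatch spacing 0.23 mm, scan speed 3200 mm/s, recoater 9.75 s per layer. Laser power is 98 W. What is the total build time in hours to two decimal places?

12.54 hours

Layer count = ceil(58.9 / 0.03) = 1964.
Per-layer scan distance: 9740 / 0.23 → 42347.8 mm.
Scan time per layer = 42347.8 / 3200, so 13.2337 s.
Time per layer = 13.2337 + 9.75, so 22.9837 s.
Build time = 1964 × 22.9837 = 45139.9868 s = 12.54 hours.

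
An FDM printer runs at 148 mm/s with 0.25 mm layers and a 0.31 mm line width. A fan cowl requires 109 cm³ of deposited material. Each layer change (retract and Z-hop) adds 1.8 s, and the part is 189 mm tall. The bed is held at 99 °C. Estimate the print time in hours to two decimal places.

Line area: 0.25 × 0.31 → 0.0775 mm².
Toolpath length = 109 cm³ / 0.0775 mm² = 109000 / 0.0775 = 1406451.6 mm.
Time extruding = 1406451.6 / 148 = 9503.1 s.
Number of layers: 189 / 0.25 → 756 (rounded up).
Z-hop total = 756 × 1.8, so 1360.8 s.
Total = 9503.1 + 1360.8 = 10863.9 s = 3.02 hours.

3.02 hours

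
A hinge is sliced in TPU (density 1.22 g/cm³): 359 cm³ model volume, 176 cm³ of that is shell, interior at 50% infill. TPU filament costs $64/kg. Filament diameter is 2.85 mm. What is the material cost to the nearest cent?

Interior volume: 359 − 176 → 183 cm³.
Deposited infill = 0.50 × 183 = 91.5 cm³.
Deposited volume = 176 + 91.5, so 267.5 cm³.
Mass = 267.5 × 1.22, so 326.35 g.
Cost = 326.35 g / 1000 × $64/kg = $20.89.

$20.89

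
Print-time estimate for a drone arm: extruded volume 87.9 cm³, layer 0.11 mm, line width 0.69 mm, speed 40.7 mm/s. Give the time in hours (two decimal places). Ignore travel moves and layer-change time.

Extrusion cross-section = 0.11 × 0.69 = 0.0759 mm².
Path length: 87900 mm³ / 0.0759 mm² → 1158102.8 mm.
Extrusion time: 1158102.8 / 40.7 → 28454.6 s.
28454.6 s = 7.90 hours.

7.90 hours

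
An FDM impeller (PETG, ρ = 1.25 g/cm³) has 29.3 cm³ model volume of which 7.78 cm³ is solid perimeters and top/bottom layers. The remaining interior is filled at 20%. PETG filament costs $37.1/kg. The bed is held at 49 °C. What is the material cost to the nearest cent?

Interior volume: 29.3 − 7.78 → 21.52 cm³.
Deposited infill: 0.20 × 21.52 → 4.304 cm³.
Total printed volume = 7.78 + 4.304, so 12.084 cm³.
Mass = 12.084 × 1.25, so 15.105 g.
Cost = 15.105 g / 1000 × $37.1/kg = $0.56.

$0.56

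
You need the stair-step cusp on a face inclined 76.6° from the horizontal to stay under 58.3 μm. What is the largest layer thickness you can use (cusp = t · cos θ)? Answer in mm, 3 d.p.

0.252 mm

cos(76.6°) = 0.2317; t_max = 0.0583/0.2317 = 0.252 mm.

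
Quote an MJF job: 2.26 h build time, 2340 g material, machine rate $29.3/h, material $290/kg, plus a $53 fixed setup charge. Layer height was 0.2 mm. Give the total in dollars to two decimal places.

Time charge = 29.3 × 2.26 = $66.218.
Material cost: 290 × 2340/1000 → $678.60.
Total = 66.218 + 678.60 + 53 = 797.818 ≈ $797.82.

$797.82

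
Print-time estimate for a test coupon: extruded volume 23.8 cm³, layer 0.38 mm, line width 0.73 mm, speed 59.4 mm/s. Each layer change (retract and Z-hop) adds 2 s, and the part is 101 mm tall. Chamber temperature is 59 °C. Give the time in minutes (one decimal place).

Extrusion cross-section: 0.38 × 0.73 → 0.2774 mm².
Path length: 23800 mm³ / 0.2774 mm² → 85796.7 mm.
Print-move time: 85796.7 / 59.4 → 1444.4 s.
Layer count = ceil(101 / 0.38) = 266.
Z-hop total = 266 × 2, so 532 s.
Total = 1444.4 + 532 = 1976.4 s = 32.9 minutes.

32.9 minutes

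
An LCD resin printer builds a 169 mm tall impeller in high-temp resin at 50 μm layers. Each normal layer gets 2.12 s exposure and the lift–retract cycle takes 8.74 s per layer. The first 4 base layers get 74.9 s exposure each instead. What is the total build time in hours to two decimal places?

10.28 hours

Number of layers: 169 / 0.05 → 3380 (rounded up).
Base layers = 4 × (74.9 + 8.74), so 334.56 s.
Remaining layers = 3376 × (2.12 + 8.74), so 36663.36 s.
Total = 334.56 + 36663.36 = 36997.92 s = 10.28 hours.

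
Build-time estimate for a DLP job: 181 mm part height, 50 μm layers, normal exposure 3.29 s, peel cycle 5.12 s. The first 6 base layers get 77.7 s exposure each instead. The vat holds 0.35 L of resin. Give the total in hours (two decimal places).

8.58 hours

Number of layers: 181 / 0.05 → 3620 (rounded up).
Burn-in layers: 6 × (77.7 + 5.12) → 496.92 s.
Remaining layers = 3614 × (3.29 + 5.12) = 30393.74 s.
Total = 496.92 + 30393.74 = 30890.66 s = 8.58 hours.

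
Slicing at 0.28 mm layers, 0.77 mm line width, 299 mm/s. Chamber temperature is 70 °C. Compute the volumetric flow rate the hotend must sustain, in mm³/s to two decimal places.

64.46

Bead cross-section: 0.28 × 0.77 → 0.2156 mm².
Volumetric flow = 299 × 0.2156 = 64.46 mm³/s.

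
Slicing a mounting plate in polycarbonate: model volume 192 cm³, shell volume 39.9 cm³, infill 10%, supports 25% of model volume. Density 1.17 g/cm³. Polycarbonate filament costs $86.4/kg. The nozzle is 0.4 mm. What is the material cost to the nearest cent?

Interior volume = 192 − 39.9 = 152.1 cm³.
Infill deposited: 0.10 × 152.1 → 15.21 cm³.
Support = 0.25 × 192, so 48 cm³.
Total extruded = 39.9 + 15.21 + 48, so 103.11 cm³.
Mass: 103.11 × 1.17 → 120.6387 g.
At $86.4/kg: 120.6387/1000 × 86.4 = $10.42.

$10.42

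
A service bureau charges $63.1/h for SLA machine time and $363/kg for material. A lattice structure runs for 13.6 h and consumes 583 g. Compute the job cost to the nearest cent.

$1069.79

Machine-time cost = 63.1 × 13.6, so $858.16.
Feedstock cost: 363 × 583/1000 → $211.629.
Total = 858.16 + 211.629 = 1069.789 ≈ $1069.79.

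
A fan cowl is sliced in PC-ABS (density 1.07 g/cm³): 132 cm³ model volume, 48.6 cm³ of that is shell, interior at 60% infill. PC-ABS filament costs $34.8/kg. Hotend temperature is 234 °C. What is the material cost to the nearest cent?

$3.67

Interior volume = 132 − 48.6, so 83.4 cm³.
Infill deposited = 0.60 × 83.4, so 50.04 cm³.
Total extruded: 48.6 + 50.04 → 98.64 cm³.
Mass = 98.64 × 1.07 = 105.5448 g.
Cost = 105.5448 g / 1000 × $34.8/kg = $3.67.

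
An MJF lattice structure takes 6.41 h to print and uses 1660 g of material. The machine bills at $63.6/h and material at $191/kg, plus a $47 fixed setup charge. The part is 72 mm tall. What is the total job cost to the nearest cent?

$771.74

Machine cost = 63.6 × 6.41, so $407.676.
Material cost = 191 × 1660/1000, so $317.06.
Adding setup: 407.676 + 317.06 + 47 → 771.736 ≈ $771.74.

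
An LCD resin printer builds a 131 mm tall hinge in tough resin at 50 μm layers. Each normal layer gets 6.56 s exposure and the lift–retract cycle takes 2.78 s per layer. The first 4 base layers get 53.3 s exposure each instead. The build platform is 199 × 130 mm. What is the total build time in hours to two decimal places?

6.85 hours

Layer count = ceil(131 / 0.05) = 2620.
Bottom layers: 4 × (53.3 + 2.78) → 224.32 s.
Normal layers = 2616 × (6.56 + 2.78), so 24433.44 s.
Sum: 224.32 + 24433.44 = 24657.76 s → 6.85 hours.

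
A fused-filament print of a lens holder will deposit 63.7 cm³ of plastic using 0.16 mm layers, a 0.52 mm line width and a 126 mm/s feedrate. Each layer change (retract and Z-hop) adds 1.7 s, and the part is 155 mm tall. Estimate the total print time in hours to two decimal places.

Extrusion cross-section = 0.16 × 0.52 = 0.0832 mm².
Total extruded path = 63700/0.0832 = 765625 mm.
Time extruding: 765625 / 126 → 6076.4 s.
Layer count = ceil(155 / 0.16) = 969.
Z-hop total: 969 × 1.7 → 1647.3 s.
Altogether 6076.4 + 1647.3 = 7723.7 s, i.e. 2.15 hours.

2.15 hours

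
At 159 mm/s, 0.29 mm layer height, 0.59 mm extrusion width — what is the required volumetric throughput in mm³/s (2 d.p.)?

Extrusion cross-section = 0.29 × 0.59, so 0.1711 mm².
Volumetric flow = 159 × 0.1711 = 27.20 mm³/s.

27.20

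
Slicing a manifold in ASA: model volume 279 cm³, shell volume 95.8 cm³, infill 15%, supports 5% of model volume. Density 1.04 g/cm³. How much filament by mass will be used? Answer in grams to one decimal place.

142.7 g

Infill region = 279 − 95.8 = 183.2 cm³.
Deposited infill: 0.15 × 183.2 → 27.48 cm³.
Support = 0.05 × 279, so 13.95 cm³.
Total extruded = 95.8 + 27.48 + 13.95, so 137.23 cm³.
Mass = 137.23 × 1.04, so 142.7192 g.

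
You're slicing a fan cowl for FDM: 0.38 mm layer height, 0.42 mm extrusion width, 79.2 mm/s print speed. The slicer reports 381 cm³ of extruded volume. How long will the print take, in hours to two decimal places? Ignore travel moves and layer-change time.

Extrusion cross-section = 0.38 × 0.42, so 0.1596 mm².
Path length: 381000 mm³ / 0.1596 mm² → 2387218 mm.
Extrusion time = 2387218 / 79.2, so 30141.6 s.
In the requested units: 30141.6 s = 8.37 hours.

8.37 hours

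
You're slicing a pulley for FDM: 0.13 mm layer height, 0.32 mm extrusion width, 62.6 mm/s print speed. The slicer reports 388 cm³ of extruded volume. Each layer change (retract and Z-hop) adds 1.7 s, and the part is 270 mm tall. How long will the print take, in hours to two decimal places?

Line area: 0.13 × 0.32 → 0.0416 mm².
Total extruded path = 388000/0.0416 = 9326923.1 mm.
Extrusion time = 9326923.1 / 62.6 = 148992.4 s.
Layer count = ceil(270 / 0.13) = 2077.
Layer-change overhead = 2077 × 1.7 = 3530.9 s.
Total = 148992.4 + 3530.9 = 152523.3 s = 42.37 hours.

42.37 hours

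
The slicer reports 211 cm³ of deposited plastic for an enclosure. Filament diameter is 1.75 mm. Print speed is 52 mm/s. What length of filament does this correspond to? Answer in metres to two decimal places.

87.72 m

Filament cross-section = π × (1.75/2)² = 2.4053 mm².
L = 211000 mm³ / 2.4053 mm² = 87722.95 mm, i.e. 87.72 m.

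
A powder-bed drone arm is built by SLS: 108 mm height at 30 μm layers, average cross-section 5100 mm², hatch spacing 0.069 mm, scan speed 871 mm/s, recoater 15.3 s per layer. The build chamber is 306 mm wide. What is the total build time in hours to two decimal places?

100.16 hours

Layers = ⌈108/0.03⌉ = 3600.
Per-layer scan distance = 5100 / 0.069, so 73913 mm.
Per-layer scan time: 73913 / 871 → 84.8599 s.
Layer cycle = 84.8599 + 15.3 = 100.1599 s.
3600 layers × 100.1599 s/layer = 360575.64 s, i.e. 100.16 hours.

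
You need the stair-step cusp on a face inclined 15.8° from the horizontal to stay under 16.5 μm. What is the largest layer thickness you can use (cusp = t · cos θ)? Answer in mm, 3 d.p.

0.017 mm

t = h_c / cos θ = 0.0165 / 0.9622 = 0.017 mm.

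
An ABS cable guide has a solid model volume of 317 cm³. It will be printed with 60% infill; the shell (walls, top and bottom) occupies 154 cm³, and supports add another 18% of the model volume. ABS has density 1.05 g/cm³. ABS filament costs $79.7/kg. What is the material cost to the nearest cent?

Interior volume = 317 − 154 = 163 cm³.
Infill deposited: 0.60 × 163 → 97.8 cm³.
Support = 0.18 × 317, so 57.06 cm³.
Deposited volume = 154 + 97.8 + 57.06, so 308.86 cm³.
Mass: 308.86 × 1.05 → 324.303 g.
Cost = 324.303 g / 1000 × $79.7/kg = $25.85.

$25.85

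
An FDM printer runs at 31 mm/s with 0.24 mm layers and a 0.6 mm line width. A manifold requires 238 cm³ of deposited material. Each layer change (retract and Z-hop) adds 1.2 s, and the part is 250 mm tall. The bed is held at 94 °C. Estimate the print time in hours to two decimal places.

Extrusion cross-section: 0.24 × 0.6 → 0.144 mm².
Toolpath length = 238 cm³ / 0.144 mm² = 238000 / 0.144 = 1652777.8 mm.
Time extruding: 1652777.8 / 31 → 53315.4 s.
Layer count = ceil(250 / 0.24) = 1042.
Layer-change overhead = 1042 × 1.2, so 1250.4 s.
Total = 53315.4 + 1250.4 = 54565.8 s = 15.16 hours.

15.16 hours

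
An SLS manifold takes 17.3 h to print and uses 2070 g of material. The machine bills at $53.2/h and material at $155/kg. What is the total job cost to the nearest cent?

$1241.21

Time charge: 53.2 × 17.3 → $920.36.
Material charge = 155 × 2070/1000, so $320.85.
Total = 920.36 + 320.85 = $1241.21.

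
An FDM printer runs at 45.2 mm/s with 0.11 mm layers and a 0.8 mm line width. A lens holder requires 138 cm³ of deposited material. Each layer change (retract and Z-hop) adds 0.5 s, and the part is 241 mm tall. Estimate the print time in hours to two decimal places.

9.94 hours

Extrusion cross-section = 0.11 × 0.8, so 0.088 mm².
Total extruded path = 138000/0.088 = 1568181.8 mm.
Extrusion time: 1568181.8 / 45.2 → 34694.3 s.
Layer count = ceil(241 / 0.11) = 2191.
Layer-change overhead: 2191 × 0.5 → 1095.5 s.
Altogether 34694.3 + 1095.5 = 35789.8 s, i.e. 9.94 hours.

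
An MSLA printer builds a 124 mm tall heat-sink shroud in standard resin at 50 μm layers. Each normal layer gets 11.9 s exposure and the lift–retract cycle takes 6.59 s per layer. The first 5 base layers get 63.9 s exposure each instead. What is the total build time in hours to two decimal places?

12.81 hours

Layer count = ceil(124 / 0.05) = 2480.
Bottom layers = 5 × (63.9 + 6.59) = 352.45 s.
Normal layers = 2475 × (11.9 + 6.59), so 45762.75 s.
Total = 352.45 + 45762.75 = 46115.2 s = 12.81 hours.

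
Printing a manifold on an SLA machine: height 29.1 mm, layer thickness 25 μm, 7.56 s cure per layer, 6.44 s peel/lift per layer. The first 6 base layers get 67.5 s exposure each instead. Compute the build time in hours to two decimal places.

4.63 hours

Layers = ⌈29.1/0.025⌉ = 1164.
Base layers: 6 × (67.5 + 6.44) → 443.64 s.
Regular layers = 1158 × (7.56 + 6.44), so 16212 s.
Total = 443.64 + 16212 = 16655.64 s = 4.63 hours.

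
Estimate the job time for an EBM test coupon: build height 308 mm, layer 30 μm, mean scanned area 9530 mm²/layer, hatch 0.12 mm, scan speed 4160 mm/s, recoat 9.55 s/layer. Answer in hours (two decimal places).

Layers = ⌈308/0.03⌉ = 10267.
Hatch length per layer = 9530 / 0.12, so 79416.7 mm.
Scan time per layer: 79416.7 / 4160 → 19.0906 s.
Time per layer: 19.0906 + 9.55 → 28.6406 s.
10267 layers × 28.6406 s/layer = 294053.0402 s, i.e. 81.68 hours.

81.68 hours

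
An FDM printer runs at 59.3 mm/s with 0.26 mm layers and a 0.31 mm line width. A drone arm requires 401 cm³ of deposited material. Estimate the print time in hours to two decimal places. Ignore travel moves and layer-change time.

23.31 hours

Line area = 0.26 × 0.31 = 0.0806 mm².
Toolpath length = 401 cm³ / 0.0806 mm² = 401000 / 0.0806 = 4975186.1 mm.
Time extruding: 4975186.1 / 59.3 → 83898.6 s.
Converting: 83898.6 s = 23.31 hours.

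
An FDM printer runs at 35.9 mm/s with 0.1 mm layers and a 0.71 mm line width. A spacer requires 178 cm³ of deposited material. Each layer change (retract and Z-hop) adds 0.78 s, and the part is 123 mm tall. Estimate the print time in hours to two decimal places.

19.66 hours

Line area = 0.1 × 0.71 = 0.071 mm².
Toolpath length = 178 cm³ / 0.071 mm² = 178000 / 0.071 = 2507042.3 mm.
Print-move time = 2507042.3 / 35.9, so 69834 s.
Number of layers: 123 / 0.1 → 1230 (rounded up).
Z-hop total = 1230 × 0.78, so 959.4 s.
Altogether 69834 + 959.4 = 70793.4 s, i.e. 19.66 hours.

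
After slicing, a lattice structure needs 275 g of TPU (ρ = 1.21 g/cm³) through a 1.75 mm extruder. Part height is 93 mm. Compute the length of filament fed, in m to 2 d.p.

Volume = 275 g / 1.21 g·cm⁻³ = 227.2727 cm³ = 227272.7 mm³.
Cross-section of 1.75 mm filament: π·(1.75/2)² = 2.4053 mm².
Length = 227272.7 / 2.4053 = 94488.3 mm = 94.49 m.

94.49 m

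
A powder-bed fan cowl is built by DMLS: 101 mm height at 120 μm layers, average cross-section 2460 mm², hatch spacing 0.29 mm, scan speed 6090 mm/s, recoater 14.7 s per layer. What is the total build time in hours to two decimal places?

3.76 hours

Layers = ⌈101/0.12⌉ = 842.
Scan path per layer = 2460 / 0.29, so 8482.8 mm.
Per-layer scan time: 8482.8 / 6090 → 1.3929 s.
Layer cycle = 1.3929 + 14.7 = 16.0929 s.
Total: 842 × 16.0929 s = 13550.2218 s → 3.76 hours.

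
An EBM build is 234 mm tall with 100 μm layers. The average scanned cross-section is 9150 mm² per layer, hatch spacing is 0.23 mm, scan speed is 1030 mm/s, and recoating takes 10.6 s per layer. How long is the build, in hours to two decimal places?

Number of layers: 234 / 0.1 → 2340 (rounded up).
Scan path per layer = 9150 / 0.23 = 39782.6 mm.
Scan time per layer: 39782.6 / 1030 → 38.6239 s.
Per-layer time: 38.6239 + 10.6 → 49.2239 s.
2340 layers × 49.2239 s/layer = 115183.926 s, i.e. 32.00 hours.

32.00 hours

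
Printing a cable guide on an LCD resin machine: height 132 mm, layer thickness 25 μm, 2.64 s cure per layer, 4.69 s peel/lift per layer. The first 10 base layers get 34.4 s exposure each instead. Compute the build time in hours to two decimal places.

10.84 hours

Number of layers: 132 / 0.025 → 5280 (rounded up).
Burn-in layers = 10 × (34.4 + 4.69) = 390.9 s.
Normal layers: 5270 × (2.64 + 4.69) → 38629.1 s.
Total = 390.9 + 38629.1 = 39020 s = 10.84 hours.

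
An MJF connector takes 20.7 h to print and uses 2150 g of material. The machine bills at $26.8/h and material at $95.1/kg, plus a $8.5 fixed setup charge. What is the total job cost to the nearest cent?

Machine-time cost = 26.8 × 20.7, so $554.76.
Feedstock cost: 95.1 × 2150/1000 → $204.465.
Total = 554.76 + 204.465 + 8.5 = 767.725 ≈ $767.73.

$767.73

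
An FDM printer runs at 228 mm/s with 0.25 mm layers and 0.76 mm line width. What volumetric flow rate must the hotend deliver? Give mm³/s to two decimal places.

43.32

Bead cross-section = 0.25 × 0.76, so 0.19 mm².
Volumetric flow = 228 × 0.19 = 43.32 mm³/s.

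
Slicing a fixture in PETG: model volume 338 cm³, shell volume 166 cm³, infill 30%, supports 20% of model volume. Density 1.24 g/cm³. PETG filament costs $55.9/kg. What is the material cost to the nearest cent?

Interior volume: 338 − 166 → 172 cm³.
Infill deposited: 0.30 × 172 → 51.6 cm³.
Support: 0.20 × 338 → 67.6 cm³.
Total extruded = 166 + 51.6 + 67.6 = 285.2 cm³.
Mass = 285.2 × 1.24, so 353.648 g.
Cost = 353.648 g / 1000 × $55.9/kg = $19.77.

$19.77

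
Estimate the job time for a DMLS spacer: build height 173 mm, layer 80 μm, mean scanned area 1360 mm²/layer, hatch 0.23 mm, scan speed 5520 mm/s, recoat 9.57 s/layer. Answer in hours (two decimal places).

Layer count = ceil(173 / 0.08) = 2163.
Scan path per layer = 1360 / 0.23, so 5913 mm.
Per-layer scan time = 5913 / 5520 = 1.0712 s.
Per-layer time = 1.0712 + 9.57 = 10.6412 s.
2163 layers × 10.6412 s/layer = 23016.9156 s, i.e. 6.39 hours.

6.39 hours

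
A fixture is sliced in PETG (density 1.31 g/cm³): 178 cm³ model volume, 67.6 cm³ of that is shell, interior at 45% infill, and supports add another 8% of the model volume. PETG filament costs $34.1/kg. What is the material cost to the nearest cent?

Interior volume = 178 − 67.6 = 110.4 cm³.
Infill deposited: 0.45 × 110.4 → 49.68 cm³.
Support = 0.08 × 178 = 14.24 cm³.
Total extruded = 67.6 + 49.68 + 14.24 = 131.52 cm³.
Mass = 131.52 × 1.31 = 172.2912 g.
Cost = 172.2912 g / 1000 × $34.1/kg = $5.88.

$5.88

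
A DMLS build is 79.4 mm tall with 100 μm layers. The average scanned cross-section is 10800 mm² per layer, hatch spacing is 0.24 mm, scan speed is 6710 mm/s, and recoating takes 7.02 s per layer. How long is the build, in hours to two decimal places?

3.03 hours

Layers = ⌈79.4/0.1⌉ = 794.
Per-layer scan distance = 10800 / 0.24 = 45000 mm.
Per-layer scan time = 45000 / 6710 = 6.7064 s.
Per-layer time = 6.7064 + 7.02, so 13.7264 s.
Build time = 794 × 13.7264 = 10898.7616 s = 3.03 hours.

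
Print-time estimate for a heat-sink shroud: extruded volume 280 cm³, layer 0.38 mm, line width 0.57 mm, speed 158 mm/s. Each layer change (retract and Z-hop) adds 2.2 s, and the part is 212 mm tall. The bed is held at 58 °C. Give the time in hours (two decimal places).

2.61 hours

Line area: 0.38 × 0.57 → 0.2166 mm².
Path length: 280000 mm³ / 0.2166 mm² → 1292705.4 mm.
Time extruding = 1292705.4 / 158 = 8181.7 s.
Layers = ⌈212/0.38⌉ = 558.
Layer-change overhead = 558 × 2.2, so 1227.6 s.
Total = 8181.7 + 1227.6 = 9409.3 s = 2.61 hours.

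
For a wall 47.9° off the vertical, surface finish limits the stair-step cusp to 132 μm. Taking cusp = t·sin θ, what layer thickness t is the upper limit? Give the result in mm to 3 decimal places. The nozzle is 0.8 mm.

0.178 mm

Layer height = cusp / sin(47.9°) = 0.132 / 0.7420 = 0.178 mm.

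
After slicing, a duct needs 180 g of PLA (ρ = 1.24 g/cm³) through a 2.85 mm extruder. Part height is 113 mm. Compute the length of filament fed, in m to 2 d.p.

22.75 m

Extruded volume: 180/1.24 = 145.1613 cm³ (145161.3 mm³).
Filament cross-section = π × (2.85/2)² = 6.3794 mm².
L = V/A = 145161.3/6.3794 = 22754.69 mm → 22.75 m.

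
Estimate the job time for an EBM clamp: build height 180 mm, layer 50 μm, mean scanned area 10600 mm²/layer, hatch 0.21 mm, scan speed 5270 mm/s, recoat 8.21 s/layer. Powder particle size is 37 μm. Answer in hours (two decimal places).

17.79 hours

Number of layers: 180 / 0.05 → 3600 (rounded up).
Per-layer scan distance = 10600 / 0.21, so 50476.2 mm.
Scan time per layer: 50476.2 / 5270 → 9.578 s.
Layer cycle: 9.578 + 8.21 → 17.788 s.
Total: 3600 × 17.788 s = 64036.8 s → 17.79 hours.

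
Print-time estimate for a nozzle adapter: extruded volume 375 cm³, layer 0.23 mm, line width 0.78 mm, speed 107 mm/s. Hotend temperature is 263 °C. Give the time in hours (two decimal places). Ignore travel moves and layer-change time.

5.43 hours

Extrusion cross-section: 0.23 × 0.78 → 0.1794 mm².
Path length: 375000 mm³ / 0.1794 mm² → 2090301 mm.
Time extruding: 2090301 / 107 → 19535.5 s.
In the requested units: 19535.5 s = 5.43 hours.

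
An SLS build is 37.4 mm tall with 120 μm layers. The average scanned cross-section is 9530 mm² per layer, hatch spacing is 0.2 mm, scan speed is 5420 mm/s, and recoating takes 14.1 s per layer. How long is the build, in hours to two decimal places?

1.98 hours

Layer count = ceil(37.4 / 0.12) = 312.
Scan path per layer: 9530 / 0.2 → 47650 mm.
Scan time per layer = 47650 / 5420 = 8.7915 s.
Time per layer = 8.7915 + 14.1, so 22.8915 s.
Total: 312 × 22.8915 s = 7142.148 s → 1.98 hours.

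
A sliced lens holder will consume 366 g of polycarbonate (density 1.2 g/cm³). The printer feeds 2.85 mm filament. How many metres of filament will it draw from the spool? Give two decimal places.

Volume = 366 g / 1.2 g·cm⁻³ = 305 cm³ = 305000 mm³.
Filament cross-section = π × (2.85/2)² = 6.3794 mm².
Length = 305000 / 6.3794 = 47810.14 mm = 47.81 m.

47.81 m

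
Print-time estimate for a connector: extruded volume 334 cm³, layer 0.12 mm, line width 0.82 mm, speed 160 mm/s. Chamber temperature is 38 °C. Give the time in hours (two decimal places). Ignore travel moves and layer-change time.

Line area = 0.12 × 0.82 = 0.0984 mm².
Total extruded path = 334000/0.0984 = 3394308.9 mm.
Extrusion time: 3394308.9 / 160 → 21214.4 s.
Converting: 21214.4 s = 5.89 hours.

5.89 hours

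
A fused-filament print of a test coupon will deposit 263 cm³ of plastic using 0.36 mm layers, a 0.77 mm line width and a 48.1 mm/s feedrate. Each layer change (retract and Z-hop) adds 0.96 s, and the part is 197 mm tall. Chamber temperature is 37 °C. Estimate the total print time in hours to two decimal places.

5.63 hours

Extrusion cross-section: 0.36 × 0.77 → 0.2772 mm².
Path length: 263000 mm³ / 0.2772 mm² → 948773.4 mm.
Extrusion time = 948773.4 / 48.1, so 19725 s.
Number of layers: 197 / 0.36 → 548 (rounded up).
Z-hop total = 548 × 0.96, so 526.08 s.
Total = 19725 + 526.08 = 20251.08 s = 5.63 hours.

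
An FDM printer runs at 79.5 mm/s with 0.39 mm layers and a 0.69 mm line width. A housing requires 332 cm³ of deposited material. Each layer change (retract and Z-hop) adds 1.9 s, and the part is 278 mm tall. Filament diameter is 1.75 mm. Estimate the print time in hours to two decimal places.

Bead cross-section = 0.39 × 0.69 = 0.2691 mm².
Total extruded path = 332000/0.2691 = 1233742.1 mm.
Time extruding: 1233742.1 / 79.5 → 15518.8 s.
Number of layers: 278 / 0.39 → 713 (rounded up).
Z-hop total = 713 × 1.9, so 1354.7 s.
Total = 15518.8 + 1354.7 = 16873.5 s = 4.69 hours.

4.69 hours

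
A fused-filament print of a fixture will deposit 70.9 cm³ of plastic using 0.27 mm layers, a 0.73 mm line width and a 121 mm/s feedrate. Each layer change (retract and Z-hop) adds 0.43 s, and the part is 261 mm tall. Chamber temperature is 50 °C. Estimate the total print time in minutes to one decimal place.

56.5 minutes

Line area: 0.27 × 0.73 → 0.1971 mm².
Path length: 70900 mm³ / 0.1971 mm² → 359715.9 mm.
Time extruding: 359715.9 / 121 → 2972.9 s.
Layers = ⌈261/0.27⌉ = 967.
Layer-change overhead = 967 × 0.43 = 415.81 s.
Total = 2972.9 + 415.81 = 3388.71 s = 56.5 minutes.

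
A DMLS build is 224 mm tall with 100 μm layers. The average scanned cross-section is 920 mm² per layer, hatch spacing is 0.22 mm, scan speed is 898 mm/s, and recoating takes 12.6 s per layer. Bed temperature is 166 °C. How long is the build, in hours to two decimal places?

10.74 hours

Layers = ⌈224/0.1⌉ = 2240.
Per-layer scan distance = 920 / 0.22, so 4181.8 mm.
Scan time per layer = 4181.8 / 898 = 4.6568 s.
Time per layer = 4.6568 + 12.6 = 17.2568 s.
2240 layers × 17.2568 s/layer = 38655.232 s, i.e. 10.74 hours.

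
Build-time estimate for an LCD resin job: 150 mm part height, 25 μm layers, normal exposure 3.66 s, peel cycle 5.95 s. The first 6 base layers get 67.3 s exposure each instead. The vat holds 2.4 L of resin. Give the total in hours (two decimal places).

16.12 hours

Layer count = ceil(150 / 0.025) = 6000.
Bottom layers = 6 × (67.3 + 5.95), so 439.5 s.
Normal layers = 5994 × (3.66 + 5.95), so 57602.34 s.
Sum: 439.5 + 57602.34 = 58041.84 s → 16.12 hours.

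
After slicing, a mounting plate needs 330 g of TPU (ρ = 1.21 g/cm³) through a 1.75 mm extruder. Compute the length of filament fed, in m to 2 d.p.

Volume = 330 g / 1.21 g·cm⁻³ = 272.7273 cm³ = 272727.3 mm³.
Cross-section of 1.75 mm filament: π·(1.75/2)² = 2.4053 mm².
L = V/A = 272727.3/2.4053 = 113385.98 mm → 113.39 m.

113.39 m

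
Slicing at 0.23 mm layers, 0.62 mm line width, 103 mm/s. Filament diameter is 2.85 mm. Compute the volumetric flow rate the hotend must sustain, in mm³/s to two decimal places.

14.69

Extrusion cross-section = 0.23 × 0.62 = 0.1426 mm².
Volumetric flow = 103 × 0.1426 = 14.69 mm³/s.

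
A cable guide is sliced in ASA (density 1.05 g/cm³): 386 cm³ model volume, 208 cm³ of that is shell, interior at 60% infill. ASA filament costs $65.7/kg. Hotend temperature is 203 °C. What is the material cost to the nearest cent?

$21.72

Infill region = 386 − 208 = 178 cm³.
Deposited infill: 0.60 × 178 → 106.8 cm³.
Total printed volume = 208 + 106.8, so 314.8 cm³.
Mass = 314.8 × 1.05 = 330.54 g.
Cost = 330.54 g / 1000 × $65.7/kg = $21.72.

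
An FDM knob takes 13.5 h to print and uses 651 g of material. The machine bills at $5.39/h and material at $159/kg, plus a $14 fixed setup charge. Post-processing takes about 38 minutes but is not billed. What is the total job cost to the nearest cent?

$190.27

Machine cost: 5.39 × 13.5 → $72.765.
Material charge = 159 × 651/1000, so $103.509.
Adding setup: 72.765 + 103.509 + 14 → 190.274 ≈ $190.27.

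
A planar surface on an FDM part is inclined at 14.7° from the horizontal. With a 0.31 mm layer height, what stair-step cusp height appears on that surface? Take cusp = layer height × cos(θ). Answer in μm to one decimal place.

h_c = t·cos θ = 0.31 × 0.9673 = 0.299863 mm (299.9 μm).

299.9 μm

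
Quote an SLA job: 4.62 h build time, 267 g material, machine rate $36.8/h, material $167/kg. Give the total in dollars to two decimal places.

Machine cost: 36.8 × 4.62 → $170.016.
Material charge = 167 × 267/1000 = $44.589.
Job cost: 170.016 + 44.589 = 214.605 ≈ $214.61.

$214.61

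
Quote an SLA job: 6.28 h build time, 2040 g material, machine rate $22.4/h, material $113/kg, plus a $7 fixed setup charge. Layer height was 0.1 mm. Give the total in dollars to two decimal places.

Time charge = 22.4 × 6.28 = $140.672.
Material cost: 113 × 2040/1000 → $230.52.
Total = 140.672 + 230.52 + 7 = 378.192 ≈ $378.19.

$378.19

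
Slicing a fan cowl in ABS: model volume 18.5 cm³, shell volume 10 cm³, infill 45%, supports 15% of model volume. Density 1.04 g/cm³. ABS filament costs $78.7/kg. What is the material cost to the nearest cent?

Volume inside the shell: 18.5 − 10 → 8.5 cm³.
Deposited infill: 0.45 × 8.5 → 3.825 cm³.
Support: 0.15 × 18.5 → 2.775 cm³.
Deposited volume = 10 + 3.825 + 2.775, so 16.6 cm³.
Mass = 16.6 × 1.04, so 17.264 g.
At $78.7/kg: 17.264/1000 × 78.7 = $1.36.

$1.36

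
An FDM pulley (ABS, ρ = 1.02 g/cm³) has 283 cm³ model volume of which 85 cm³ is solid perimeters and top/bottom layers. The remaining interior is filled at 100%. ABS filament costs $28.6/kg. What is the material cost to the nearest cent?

$8.26

Interior volume = 283 − 85, so 198 cm³.
Infill volume = 1.00 × 198, so 198 cm³.
Deposited volume = 85 + 198, so 283 cm³.
Mass = 283 × 1.02 = 288.66 g.
Cost = 288.66 g / 1000 × $28.6/kg = $8.26.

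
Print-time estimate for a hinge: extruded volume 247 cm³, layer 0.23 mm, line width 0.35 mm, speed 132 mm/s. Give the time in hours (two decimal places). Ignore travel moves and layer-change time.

Bead cross-section = 0.23 × 0.35 = 0.0805 mm².
Path length: 247000 mm³ / 0.0805 mm² → 3068323 mm.
Print-move time = 3068323 / 132, so 23244.9 s.
Converting: 23244.9 s = 6.46 hours.

6.46 hours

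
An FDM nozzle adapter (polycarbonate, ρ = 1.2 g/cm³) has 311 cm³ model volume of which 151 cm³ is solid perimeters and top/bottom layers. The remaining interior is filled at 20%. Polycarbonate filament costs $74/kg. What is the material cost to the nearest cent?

Interior volume: 311 − 151 → 160 cm³.
Infill volume = 0.20 × 160, so 32 cm³.
Total extruded: 151 + 32 → 183 cm³.
Mass = 183 × 1.2 = 219.6 g.
Cost = 219.6 g / 1000 × $74/kg = $16.25.

$16.25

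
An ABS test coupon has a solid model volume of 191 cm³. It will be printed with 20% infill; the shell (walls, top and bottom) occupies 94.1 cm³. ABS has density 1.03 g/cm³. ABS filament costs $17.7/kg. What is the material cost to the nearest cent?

Volume inside the shell = 191 − 94.1 = 96.9 cm³.
Infill volume = 0.20 × 96.9, so 19.38 cm³.
Deposited volume = 94.1 + 19.38, so 113.48 cm³.
Mass = 113.48 × 1.03 = 116.8844 g.
Cost = 116.8844 g / 1000 × $17.7/kg = $2.07.

$2.07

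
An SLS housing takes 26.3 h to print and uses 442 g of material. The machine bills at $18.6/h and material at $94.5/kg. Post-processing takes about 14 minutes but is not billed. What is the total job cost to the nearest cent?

$530.95

Machine cost = 18.6 × 26.3 = $489.18.
Material charge = 94.5 × 442/1000 = $41.769.
Job cost: 489.18 + 41.769 = 530.949 ≈ $530.95.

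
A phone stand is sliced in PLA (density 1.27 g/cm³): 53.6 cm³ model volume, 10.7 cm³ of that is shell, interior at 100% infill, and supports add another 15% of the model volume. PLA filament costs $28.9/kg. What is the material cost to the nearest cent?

Volume inside the shell = 53.6 − 10.7, so 42.9 cm³.
Infill volume = 1.00 × 42.9, so 42.9 cm³.
Support: 0.15 × 53.6 → 8.04 cm³.
Total printed volume = 10.7 + 42.9 + 8.04 = 61.64 cm³.
Mass = 61.64 × 1.27, so 78.2828 g.
Cost = 78.2828 g / 1000 × $28.9/kg = $2.26.

$2.26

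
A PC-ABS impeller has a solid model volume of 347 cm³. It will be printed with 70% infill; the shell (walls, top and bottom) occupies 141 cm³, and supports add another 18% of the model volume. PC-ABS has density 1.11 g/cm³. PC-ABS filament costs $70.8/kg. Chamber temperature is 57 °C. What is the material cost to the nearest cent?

Volume inside the shell = 347 − 141, so 206 cm³.
Deposited infill = 0.70 × 206 = 144.2 cm³.
Support = 0.18 × 347, so 62.46 cm³.
Total printed volume = 141 + 144.2 + 62.46, so 347.66 cm³.
Mass = 347.66 × 1.11, so 385.9026 g.
Cost = 385.9026 g / 1000 × $70.8/kg = $27.32.

$27.32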